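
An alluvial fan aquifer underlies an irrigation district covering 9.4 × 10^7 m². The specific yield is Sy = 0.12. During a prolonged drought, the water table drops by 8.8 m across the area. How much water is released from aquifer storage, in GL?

ΔV ≈ 99.3 GL

ΔV = Sy × A × Δh = 0.12 × 9.4 × 10^7 m² × 8.8 m = 9.926 × 10^7 m³
ΔV = 9.926 × 10^7 m³ = 99.26 GL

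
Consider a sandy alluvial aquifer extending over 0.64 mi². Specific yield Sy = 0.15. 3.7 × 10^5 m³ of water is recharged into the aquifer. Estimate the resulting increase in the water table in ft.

Δh ≈ 4.88 ft

A = 0.64 mi² = 1.658 × 10^6 m²
Δh = ΔV / (Sy × A) = 3.7 × 10^5 m³ / (0.15 × 1.658 × 10^6 m²) = 1.488 m
Δh = 1.488 m = 4.882 ft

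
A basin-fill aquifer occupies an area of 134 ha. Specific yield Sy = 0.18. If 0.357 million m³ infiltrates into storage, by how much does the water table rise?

Δh ≈ 1.48 m

A = 134 ha = 1.34 × 10^6 m²
ΔV = 0.357 million m³ = 3.57 × 10^5 m³
Δh = ΔV / (Sy × A) = 3.57 × 10^5 m³ / (0.18 × 1.34 × 10^6 m²) = 1.48 m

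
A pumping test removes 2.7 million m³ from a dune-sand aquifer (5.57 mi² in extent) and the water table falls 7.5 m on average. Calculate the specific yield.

Sy ≈ 0.025

A = 5.57 mi² = 1.443 × 10^7 m²
ΔV = 2.7 million m³ = 2.7 × 10^6 m³
Sy = ΔV / (A × Δh) = 2.7 × 10^6 m³ / (1.443 × 10^7 m² × 7.5 m) = 0.02495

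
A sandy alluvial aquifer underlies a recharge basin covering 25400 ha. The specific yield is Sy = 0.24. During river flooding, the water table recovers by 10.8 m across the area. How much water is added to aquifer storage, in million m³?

A = 25400 ha = 2.54 × 10^8 m²
ΔV = Sy × A × Δh = 0.24 × 2.54 × 10^8 m² × 10.8 m = 6.584 × 10^8 m³
ΔV = 6.584 × 10^8 m³ = 658.4 million m³

ΔV ≈ 658 million m³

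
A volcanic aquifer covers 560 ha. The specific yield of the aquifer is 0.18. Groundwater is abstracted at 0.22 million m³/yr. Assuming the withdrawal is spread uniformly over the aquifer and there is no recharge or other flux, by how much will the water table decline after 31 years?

Δh ≈ 6.77 m

A = 560 ha = 5.6 × 10^6 m²
Q = 0.22 million m³/yr = 602.7 m³/d
t = 31 years = 11320 d
ΔV = Q × t = 602.7 m³/d × 11320 d = 6.82 × 10^6 m³
Δh = ΔV / (Sy × A) = 6.82 × 10^6 / (0.18 × 5.6 × 10^6) = 6.766 m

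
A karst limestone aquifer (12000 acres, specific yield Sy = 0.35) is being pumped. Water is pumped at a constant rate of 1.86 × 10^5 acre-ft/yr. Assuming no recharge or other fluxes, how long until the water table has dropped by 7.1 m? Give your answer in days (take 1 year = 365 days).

A = 12000 acres = 4.856 × 10^7 m²
ΔV = Sy × A × Δh = 0.35 × 4.856 × 10^7 × 7.1 = 1.207 × 10^8 m³
Q = 1.86 × 10^5 acre-ft/yr = 6.286 × 10^5 m³/d
t = ΔV / Q = 1.207 × 10^8 m³ / 6.286 × 10^5 m³/d = 192 d

t ≈ 192 days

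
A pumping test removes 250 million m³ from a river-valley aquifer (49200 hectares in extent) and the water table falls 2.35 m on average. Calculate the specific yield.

A = 49200 hectares = 4.92 × 10^8 m²
ΔV = 250 million m³ = 2.5 × 10^8 m³
Sy = ΔV / (A × Δh) = 2.5 × 10^8 m³ / (4.92 × 10^8 m² × 2.35 m) = 0.2162

Sy ≈ 0.22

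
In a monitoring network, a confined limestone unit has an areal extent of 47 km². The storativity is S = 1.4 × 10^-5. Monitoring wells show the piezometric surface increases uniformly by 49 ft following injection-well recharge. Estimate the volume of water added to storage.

A = 47 km² = 4.7 × 10^7 m²
Δh = 49 ft = 14.94 m
ΔV = S × A × Δh = 1.4 × 10^-5 × 4.7 × 10^7 m² × 14.94 m = 9827 m³

ΔV ≈ 9830 m³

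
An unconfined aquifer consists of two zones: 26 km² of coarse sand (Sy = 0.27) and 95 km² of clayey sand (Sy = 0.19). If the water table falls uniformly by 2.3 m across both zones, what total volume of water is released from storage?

ΔV ≈ 5.77 × 10^7 m³

A₁ = 26 km² = 2.6 × 10^7 m²; A₂ = 95 km² = 9.5 × 10^7 m²
ΔV₁ = 0.27 × 2.6 × 10^7 × 2.3 = 1.615 × 10^7 m³
ΔV₂ = 0.19 × 9.5 × 10^7 × 2.3 = 4.152 × 10^7 m³
ΔV = ΔV₁ + ΔV₂ = 5.766 × 10^7 m³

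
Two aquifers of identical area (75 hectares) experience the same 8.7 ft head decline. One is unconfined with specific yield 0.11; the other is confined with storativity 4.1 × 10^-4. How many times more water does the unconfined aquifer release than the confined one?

A = 75 hectares = 7.5 × 10^5 m²
Δh = 8.7 ft = 2.652 m
Unconfined: ΔV_u = Sy × A × Δh = 0.11 × 7.5 × 10^5 × 2.652 = 2.188 × 10^5 m³
Confined: ΔV_c = S × A × Δh = 4.1 × 10^-4 × 7.5 × 10^5 × 2.652 = 815.4 m³
Ratio = ΔV_u / ΔV_c = Sy / S = 0.11 / 4.1 × 10^-4 = 268.3

ΔV_u / ΔV_c ≈ 268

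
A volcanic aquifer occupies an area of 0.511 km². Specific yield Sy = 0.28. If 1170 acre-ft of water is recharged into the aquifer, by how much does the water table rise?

Δh ≈ 10.1 m

A = 0.511 km² = 5.11 × 10^5 m²
ΔV = 1170 acre-ft = 1.443 × 10^6 m³
Δh = ΔV / (Sy × A) = 1.443 × 10^6 m³ / (0.28 × 5.11 × 10^5 m²) = 10.09 m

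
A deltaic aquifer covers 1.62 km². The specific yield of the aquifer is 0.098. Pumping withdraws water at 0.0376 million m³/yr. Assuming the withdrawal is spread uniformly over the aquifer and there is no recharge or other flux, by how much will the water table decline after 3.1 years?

Δh ≈ 0.734 m

A = 1.62 km² = 1.62 × 10^6 m²
Q = 0.0376 million m³/yr = 103 m³/d
t = 3.1 years = 1132 d
ΔV = Q × t = 103 m³/d × 1132 d = 1.166 × 10^5 m³
Δh = ΔV / (Sy × A) = 1.166 × 10^5 / (0.098 × 1.62 × 10^6) = 0.7342 m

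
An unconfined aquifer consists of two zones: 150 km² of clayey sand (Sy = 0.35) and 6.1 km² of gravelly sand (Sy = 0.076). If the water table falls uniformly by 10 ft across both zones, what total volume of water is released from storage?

A₁ = 150 km² = 1.5 × 10^8 m²; A₂ = 6.1 km² = 6.1 × 10^6 m²
Δh = 10 ft = 3.048 m
ΔV₁ = 0.35 × 1.5 × 10^8 × 3.048 = 1.6 × 10^8 m³
ΔV₂ = 0.076 × 6.1 × 10^6 × 3.048 = 1.413 × 10^6 m³
ΔV = ΔV₁ + ΔV₂ = 1.614 × 10^8 m³

ΔV ≈ 1.61 × 10^8 m³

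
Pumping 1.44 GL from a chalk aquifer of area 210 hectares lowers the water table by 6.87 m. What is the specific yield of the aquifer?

A = 210 hectares = 2.1 × 10^6 m²
ΔV = 1.44 GL = 1.44 × 10^6 m³
Sy = ΔV / (A × Δh) = 1.44 × 10^6 m³ / (2.1 × 10^6 m² × 6.87 m) = 0.09981

Sy ≈ 0.1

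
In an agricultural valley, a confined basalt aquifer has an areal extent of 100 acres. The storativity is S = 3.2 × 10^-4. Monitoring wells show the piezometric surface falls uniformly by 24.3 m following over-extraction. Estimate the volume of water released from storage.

A = 100 acres = 4.047 × 10^5 m²
ΔV = S × A × Δh = 3.2 × 10^-4 × 4.047 × 10^5 m² × 24.3 m = 3147 m³

ΔV ≈ 3150 m³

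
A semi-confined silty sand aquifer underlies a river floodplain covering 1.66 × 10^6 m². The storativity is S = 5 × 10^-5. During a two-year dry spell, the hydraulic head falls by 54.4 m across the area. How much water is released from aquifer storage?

ΔV ≈ 4520 m³

ΔV = S × A × Δh = 5 × 10^-5 × 1.66 × 10^6 m² × 54.4 m = 4515 m³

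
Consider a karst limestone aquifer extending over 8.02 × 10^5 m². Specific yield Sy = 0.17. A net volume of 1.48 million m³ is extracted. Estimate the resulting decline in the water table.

ΔV = 1.48 million m³ = 1.48 × 10^6 m³
Δh = ΔV / (Sy × A) = 1.48 × 10^6 m³ / (0.17 × 8.02 × 10^5 m²) = 10.86 m

Δh ≈ 10.9 m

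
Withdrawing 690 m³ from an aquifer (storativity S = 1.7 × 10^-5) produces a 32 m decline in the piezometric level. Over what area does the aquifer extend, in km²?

A ≈ 1.27 km²

A = ΔV / (S × Δh) = 690 / (1.7 × 10^-5 × 32) = 1.268 × 10^6 m²
A = 1.268 × 10^6 m² = 1.268 km²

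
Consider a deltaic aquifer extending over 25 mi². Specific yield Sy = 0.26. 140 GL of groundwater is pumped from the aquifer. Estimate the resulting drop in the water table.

Δh ≈ 8.32 m

A = 25 mi² = 6.475 × 10^7 m²
ΔV = 140 GL = 1.4 × 10^8 m³
Δh = ΔV / (Sy × A) = 1.4 × 10^8 m³ / (0.26 × 6.475 × 10^7 m²) = 8.316 m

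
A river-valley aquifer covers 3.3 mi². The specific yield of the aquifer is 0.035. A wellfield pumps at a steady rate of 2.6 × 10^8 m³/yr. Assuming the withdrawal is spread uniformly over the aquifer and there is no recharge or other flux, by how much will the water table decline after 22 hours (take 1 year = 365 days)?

A = 3.3 mi² = 8.547 × 10^6 m²
Q = 2.6 × 10^8 m³/yr = 7.123 × 10^5 m³/d
t = 22 hours = 0.9167 d
ΔV = Q × t = 7.123 × 10^5 m³/d × 0.9167 d = 6.53 × 10^5 m³
Δh = ΔV / (Sy × A) = 6.53 × 10^5 / (0.035 × 8.547 × 10^6) = 2.183 m

Δh ≈ 2.18 m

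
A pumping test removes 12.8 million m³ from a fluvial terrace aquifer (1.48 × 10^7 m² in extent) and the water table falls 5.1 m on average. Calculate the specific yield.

Sy ≈ 0.17

ΔV = 12.8 million m³ = 1.28 × 10^7 m³
Sy = ΔV / (A × Δh) = 1.28 × 10^7 m³ / (1.48 × 10^7 m² × 5.1 m) = 0.1696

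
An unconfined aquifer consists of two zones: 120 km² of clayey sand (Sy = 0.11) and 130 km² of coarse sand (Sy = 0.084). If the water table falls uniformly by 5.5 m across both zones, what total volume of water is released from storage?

ΔV ≈ 1.33 × 10^8 m³

A₁ = 120 km² = 1.2 × 10^8 m²; A₂ = 130 km² = 1.3 × 10^8 m²
ΔV₁ = 0.11 × 1.2 × 10^8 × 5.5 = 7.26 × 10^7 m³
ΔV₂ = 0.084 × 1.3 × 10^8 × 5.5 = 6.006 × 10^7 m³
ΔV = ΔV₁ + ΔV₂ = 1.327 × 10^8 m³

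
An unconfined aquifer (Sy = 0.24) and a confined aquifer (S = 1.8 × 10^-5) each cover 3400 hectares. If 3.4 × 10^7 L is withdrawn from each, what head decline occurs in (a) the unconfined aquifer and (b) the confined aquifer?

Δh_u ≈ 0.00417 m; Δh_c ≈ 55.6 m

A = 3400 hectares = 3.4 × 10^7 m²
ΔV = 3.4 × 10^7 L = 34000 m³
Unconfined: Δh_u = ΔV/(Sy·A) = 34000/(0.24 × 3.4 × 10^7) = 0.004167 m
Confined: Δh_c = ΔV/(S·A) = 34000/(1.8 × 10^-5 × 3.4 × 10^7) = 55.56 m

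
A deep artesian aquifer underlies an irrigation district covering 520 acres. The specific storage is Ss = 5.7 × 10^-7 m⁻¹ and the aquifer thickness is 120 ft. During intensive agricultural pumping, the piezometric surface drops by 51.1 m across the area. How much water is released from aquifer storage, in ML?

b = 120 ft = 36.58 m
S = Ss × b = 5.7 × 10^-7 m⁻¹ × 36.58 m = 2.085 × 10^-5
A = 520 acres = 2.104 × 10^6 m²
ΔV = S × A × Δh = 2.085 × 10^-5 × 2.104 × 10^6 m² × 51.1 m = 2242 m³
ΔV = 2242 m³ = 2.242 ML

ΔV ≈ 2.24 ML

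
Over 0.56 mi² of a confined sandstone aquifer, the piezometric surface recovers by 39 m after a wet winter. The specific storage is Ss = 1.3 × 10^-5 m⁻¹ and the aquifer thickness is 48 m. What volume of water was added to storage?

ΔV ≈ 35300 m³

S = Ss × b = 1.3 × 10^-5 m⁻¹ × 48 m = 6.24 × 10^-4
A = 0.56 mi² = 1.45 × 10^6 m²
ΔV = S × A × Δh = 6.24 × 10^-4 × 1.45 × 10^6 m² × 39 m = 35300 m³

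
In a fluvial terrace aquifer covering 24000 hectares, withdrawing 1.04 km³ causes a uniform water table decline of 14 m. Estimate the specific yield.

Sy ≈ 0.31

A = 24000 hectares = 2.4 × 10^8 m²
ΔV = 1.04 km³ = 1.04 × 10^9 m³
Sy = ΔV / (A × Δh) = 1.04 × 10^9 m³ / (2.4 × 10^8 m² × 14 m) = 0.3095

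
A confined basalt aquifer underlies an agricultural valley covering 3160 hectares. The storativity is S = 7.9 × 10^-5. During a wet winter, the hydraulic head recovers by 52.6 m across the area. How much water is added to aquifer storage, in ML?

ΔV ≈ 131 ML

A = 3160 hectares = 3.16 × 10^7 m²
ΔV = S × A × Δh = 7.9 × 10^-5 × 3.16 × 10^7 m² × 52.6 m = 1.313 × 10^5 m³
ΔV = 1.313 × 10^5 m³ = 131.3 ML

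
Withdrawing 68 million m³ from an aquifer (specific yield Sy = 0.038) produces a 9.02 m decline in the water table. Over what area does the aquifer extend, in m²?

A ≈ 1.98 × 10^8 m²

ΔV = 68 million m³ = 6.8 × 10^7 m³
A = ΔV / (Sy × Δh) = 6.8 × 10^7 / (0.038 × 9.02) = 1.984 × 10^8 m²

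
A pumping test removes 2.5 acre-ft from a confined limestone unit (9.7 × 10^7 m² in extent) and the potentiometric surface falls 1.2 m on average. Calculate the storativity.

S ≈ 2.6 × 10^-5

ΔV = 2.5 acre-ft = 3084 m³
S = ΔV / (A × Δh) = 3084 m³ / (9.7 × 10^7 m² × 1.2 m) = 2.649 × 10^-5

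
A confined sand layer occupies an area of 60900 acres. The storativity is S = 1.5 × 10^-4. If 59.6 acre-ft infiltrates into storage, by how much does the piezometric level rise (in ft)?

Δh ≈ 6.52 ft

A = 60900 acres = 2.465 × 10^8 m²
ΔV = 59.6 acre-ft = 73520 m³
Δh = ΔV / (S × A) = 73520 m³ / (1.5 × 10^-4 × 2.465 × 10^8 m²) = 1.989 m
Δh = 1.989 m = 6.524 ft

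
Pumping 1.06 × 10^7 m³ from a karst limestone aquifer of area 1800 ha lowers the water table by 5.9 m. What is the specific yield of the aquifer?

A = 1800 ha = 1.8 × 10^7 m²
Sy = ΔV / (A × Δh) = 1.06 × 10^7 m³ / (1.8 × 10^7 m² × 5.9 m) = 0.09981

Sy ≈ 0.1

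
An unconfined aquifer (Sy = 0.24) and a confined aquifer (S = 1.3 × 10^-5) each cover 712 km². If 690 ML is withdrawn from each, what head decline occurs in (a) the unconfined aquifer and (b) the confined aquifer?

Δh_u ≈ 0.00404 m; Δh_c ≈ 74.5 m

A = 712 km² = 7.12 × 10^8 m²
ΔV = 690 ML = 6.9 × 10^5 m³
Unconfined: Δh_u = ΔV/(Sy·A) = 6.9 × 10^5/(0.24 × 7.12 × 10^8) = 0.004038 m
Confined: Δh_c = ΔV/(S·A) = 6.9 × 10^5/(1.3 × 10^-5 × 7.12 × 10^8) = 74.55 m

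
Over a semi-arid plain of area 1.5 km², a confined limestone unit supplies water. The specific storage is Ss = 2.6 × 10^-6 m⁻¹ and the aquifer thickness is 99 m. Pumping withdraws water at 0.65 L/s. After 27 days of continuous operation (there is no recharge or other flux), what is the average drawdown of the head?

S = Ss × b = 2.6 × 10^-6 m⁻¹ × 99 m = 2.574 × 10^-4
A = 1.5 km² = 1.5 × 10^6 m²
Q = 0.65 L/s = 56.16 m³/d
ΔV = Q × t = 56.16 m³/d × 27 d = 1516 m³
Δh = ΔV / (S × A) = 1516 / (2.574 × 10^-4 × 1.5 × 10^6) = 3.927 m

Δh ≈ 3.93 m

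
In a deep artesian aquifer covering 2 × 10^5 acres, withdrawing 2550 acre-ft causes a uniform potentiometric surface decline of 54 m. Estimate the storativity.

S ≈ 7.2 × 10^-5

A = 2 × 10^5 acres = 8.094 × 10^8 m²
ΔV = 2550 acre-ft = 3.145 × 10^6 m³
S = ΔV / (A × Δh) = 3.145 × 10^6 m³ / (8.094 × 10^8 m² × 54 m) = 7.197 × 10^-5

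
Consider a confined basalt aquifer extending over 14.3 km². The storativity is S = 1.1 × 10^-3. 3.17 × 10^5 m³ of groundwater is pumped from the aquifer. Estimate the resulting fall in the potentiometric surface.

Δh ≈ 20.2 m

A = 14.3 km² = 1.43 × 10^7 m²
Δh = ΔV / (S × A) = 3.17 × 10^5 m³ / (0.0011 × 1.43 × 10^7 m²) = 20.15 m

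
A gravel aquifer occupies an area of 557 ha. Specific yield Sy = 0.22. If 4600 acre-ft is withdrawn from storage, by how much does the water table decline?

A = 557 ha = 5.57 × 10^6 m²
ΔV = 4600 acre-ft = 5.674 × 10^6 m³
Δh = ΔV / (Sy × A) = 5.674 × 10^6 m³ / (0.22 × 5.57 × 10^6 m²) = 4.63 m

Δh ≈ 4.63 m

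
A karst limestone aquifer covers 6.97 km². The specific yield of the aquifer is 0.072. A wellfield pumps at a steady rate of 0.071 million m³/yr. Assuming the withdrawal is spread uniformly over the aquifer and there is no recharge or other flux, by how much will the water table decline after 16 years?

A = 6.97 km² = 6.97 × 10^6 m²
Q = 0.071 million m³/yr = 194.5 m³/d
t = 16 years = 5840 d
ΔV = Q × t = 194.5 m³/d × 5840 d = 1.136 × 10^6 m³
Δh = ΔV / (Sy × A) = 1.136 × 10^6 / (0.072 × 6.97 × 10^6) = 2.264 m

Δh ≈ 2.26 m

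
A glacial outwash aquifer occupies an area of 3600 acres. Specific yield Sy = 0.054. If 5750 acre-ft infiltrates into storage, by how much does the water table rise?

A = 3600 acres = 1.457 × 10^7 m²
ΔV = 5750 acre-ft = 7.093 × 10^6 m³
Δh = ΔV / (Sy × A) = 7.093 × 10^6 m³ / (0.054 × 1.457 × 10^7 m²) = 9.015 m

Δh ≈ 9.02 m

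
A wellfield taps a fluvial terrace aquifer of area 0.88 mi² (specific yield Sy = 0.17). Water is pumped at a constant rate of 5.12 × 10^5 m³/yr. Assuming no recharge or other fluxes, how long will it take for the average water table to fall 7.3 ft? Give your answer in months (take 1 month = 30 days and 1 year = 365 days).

A = 0.88 mi² = 2.279 × 10^6 m²
Δh = 7.3 ft = 2.225 m
ΔV = Sy × A × Δh = 0.17 × 2.279 × 10^6 × 2.225 = 8.621 × 10^5 m³
Q = 5.12 × 10^5 m³/yr = 1403 m³/d
t = ΔV / Q = 8.621 × 10^5 m³ / 1403 m³/d = 614.6 d
t = 614.6 d ≈ 20.49 months

t ≈ 20.5 months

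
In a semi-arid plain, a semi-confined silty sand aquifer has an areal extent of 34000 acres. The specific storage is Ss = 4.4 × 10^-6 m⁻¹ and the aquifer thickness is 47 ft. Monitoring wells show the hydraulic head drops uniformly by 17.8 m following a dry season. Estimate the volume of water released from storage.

b = 47 ft = 14.33 m
S = Ss × b = 4.4 × 10^-6 m⁻¹ × 14.33 m = 6.303 × 10^-5
A = 34000 acres = 1.376 × 10^8 m²
ΔV = S × A × Δh = 6.303 × 10^-5 × 1.376 × 10^8 m² × 17.8 m = 1.544 × 10^5 m³

ΔV ≈ 1.54 × 10^5 m³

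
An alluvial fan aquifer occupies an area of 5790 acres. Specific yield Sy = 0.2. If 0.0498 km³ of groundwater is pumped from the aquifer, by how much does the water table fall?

Δh ≈ 10.6 m

A = 5790 acres = 2.343 × 10^7 m²
ΔV = 0.0498 km³ = 4.98 × 10^7 m³
Δh = ΔV / (Sy × A) = 4.98 × 10^7 m³ / (0.2 × 2.343 × 10^7 m²) = 10.63 m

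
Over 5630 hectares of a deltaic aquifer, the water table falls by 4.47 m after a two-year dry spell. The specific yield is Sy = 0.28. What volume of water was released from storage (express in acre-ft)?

A = 5630 hectares = 5.63 × 10^7 m²
ΔV = Sy × A × Δh = 0.28 × 5.63 × 10^7 m² × 4.47 m = 7.047 × 10^7 m³
ΔV = 7.047 × 10^7 m³ = 57130 acre-ft

ΔV ≈ 57100 acre-ft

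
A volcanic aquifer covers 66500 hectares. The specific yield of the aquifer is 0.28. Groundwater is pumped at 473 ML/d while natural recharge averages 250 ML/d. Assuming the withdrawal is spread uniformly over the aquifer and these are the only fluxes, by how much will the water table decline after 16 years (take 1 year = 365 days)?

A = 66500 hectares = 6.65 × 10^8 m²
Net abstraction = 473 − 250 = 223 ML/d
Q_net = 223 ML/d = 2.23 × 10^5 m³/d
t = 16 years = 5840 d
ΔV = Q × t = 2.23 × 10^5 m³/d × 5840 d = 1.302 × 10^9 m³
Δh = ΔV / (Sy × A) = 1.302 × 10^9 / (0.28 × 6.65 × 10^8) = 6.994 m

Δh ≈ 6.99 m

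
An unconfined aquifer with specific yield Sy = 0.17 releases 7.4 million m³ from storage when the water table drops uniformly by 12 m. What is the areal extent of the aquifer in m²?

ΔV = 7.4 million m³ = 7.4 × 10^6 m³
A = ΔV / (Sy × Δh) = 7.4 × 10^6 / (0.17 × 12) = 3.627 × 10^6 m²

A ≈ 3.63 × 10^6 m²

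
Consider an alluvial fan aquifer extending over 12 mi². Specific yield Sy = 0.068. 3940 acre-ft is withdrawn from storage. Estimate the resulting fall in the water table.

Δh ≈ 2.3 m

A = 12 mi² = 3.108 × 10^7 m²
ΔV = 3940 acre-ft = 4.86 × 10^6 m³
Δh = ΔV / (Sy × A) = 4.86 × 10^6 m³ / (0.068 × 3.108 × 10^7 m²) = 2.3 m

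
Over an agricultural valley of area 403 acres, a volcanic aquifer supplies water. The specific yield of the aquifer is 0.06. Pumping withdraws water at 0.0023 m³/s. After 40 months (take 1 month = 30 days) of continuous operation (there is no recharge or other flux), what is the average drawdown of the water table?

A = 403 acres = 1.631 × 10^6 m²
Q = 0.0023 m³/s = 198.7 m³/d
t = 40 months = 1200 d
ΔV = Q × t = 198.7 m³/d × 1200 d = 2.385 × 10^5 m³
Δh = ΔV / (Sy × A) = 2.385 × 10^5 / (0.06 × 1.631 × 10^6) = 2.437 m

Δh ≈ 2.44 m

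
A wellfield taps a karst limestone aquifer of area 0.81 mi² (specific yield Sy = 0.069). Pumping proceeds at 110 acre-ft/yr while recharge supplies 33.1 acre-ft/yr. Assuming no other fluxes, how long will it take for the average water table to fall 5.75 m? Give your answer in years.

t ≈ 8.77 years

A = 0.81 mi² = 2.098 × 10^6 m²
ΔV = Sy × A × Δh = 0.069 × 2.098 × 10^6 × 5.75 = 8.323 × 10^5 m³
Net withdrawal = 110 − 33.1 = 76.9 acre-ft/yr = 259.9 m³/d
t = ΔV / Q = 8.323 × 10^5 m³ / 259.9 m³/d = 3203 d
t = 3203 d ≈ 8.775 years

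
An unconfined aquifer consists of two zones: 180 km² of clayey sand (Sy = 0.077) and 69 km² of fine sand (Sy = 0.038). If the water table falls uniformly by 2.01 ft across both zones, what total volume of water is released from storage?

ΔV ≈ 1.01 × 10^7 m³

A₁ = 180 km² = 1.8 × 10^8 m²; A₂ = 69 km² = 6.9 × 10^7 m²
Δh = 2.01 ft = 0.6126 m
ΔV₁ = 0.077 × 1.8 × 10^8 × 0.6126 = 8.491 × 10^6 m³
ΔV₂ = 0.038 × 6.9 × 10^7 × 0.6126 = 1.606 × 10^6 m³
ΔV = ΔV₁ + ΔV₂ = 1.01 × 10^7 m³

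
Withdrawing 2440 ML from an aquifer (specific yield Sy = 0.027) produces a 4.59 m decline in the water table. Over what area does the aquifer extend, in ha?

ΔV = 2440 ML = 2.44 × 10^6 m³
A = ΔV / (Sy × Δh) = 2.44 × 10^6 / (0.027 × 4.59) = 1.969 × 10^7 m²
A = 1.969 × 10^7 m² = 1969 ha

A ≈ 1970 ha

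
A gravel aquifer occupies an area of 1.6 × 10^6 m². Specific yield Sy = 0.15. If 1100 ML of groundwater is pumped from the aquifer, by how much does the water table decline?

Δh ≈ 4.58 m

ΔV = 1100 ML = 1.1 × 10^6 m³
Δh = ΔV / (Sy × A) = 1.1 × 10^6 m³ / (0.15 × 1.6 × 10^6 m²) = 4.583 m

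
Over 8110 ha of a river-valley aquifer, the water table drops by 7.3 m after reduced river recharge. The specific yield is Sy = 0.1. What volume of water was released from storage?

A = 8110 ha = 8.11 × 10^7 m²
ΔV = Sy × A × Δh = 0.1 × 8.11 × 10^7 m² × 7.3 m = 5.92 × 10^7 m³

ΔV ≈ 5.92 × 10^7 m³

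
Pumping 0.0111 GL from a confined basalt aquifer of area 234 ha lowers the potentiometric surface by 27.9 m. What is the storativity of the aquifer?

S ≈ 1.7 × 10^-4

A = 234 ha = 2.34 × 10^6 m²
ΔV = 0.0111 GL = 11100 m³
S = ΔV / (A × Δh) = 11100 m³ / (2.34 × 10^6 m² × 27.9 m) = 1.7 × 10^-4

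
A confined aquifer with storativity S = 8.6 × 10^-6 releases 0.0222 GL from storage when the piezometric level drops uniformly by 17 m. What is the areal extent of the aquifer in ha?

ΔV = 0.0222 GL = 22200 m³
A = ΔV / (S × Δh) = 22200 / (8.6 × 10^-6 × 17) = 1.518 × 10^8 m²
A = 1.518 × 10^8 m² = 15180 ha

A ≈ 15200 ha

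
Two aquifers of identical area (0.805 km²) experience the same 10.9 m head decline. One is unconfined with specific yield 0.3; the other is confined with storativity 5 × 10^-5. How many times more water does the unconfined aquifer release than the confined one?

A = 0.805 km² = 8.05 × 10^5 m²
Unconfined: ΔV_u = Sy × A × Δh = 0.3 × 8.05 × 10^5 × 10.9 = 2.632 × 10^6 m³
Confined: ΔV_c = S × A × Δh = 5 × 10^-5 × 8.05 × 10^5 × 10.9 = 438.7 m³
Ratio = ΔV_u / ΔV_c = Sy / S = 0.3 / 5 × 10^-5 = 6000

ΔV_u / ΔV_c ≈ 6000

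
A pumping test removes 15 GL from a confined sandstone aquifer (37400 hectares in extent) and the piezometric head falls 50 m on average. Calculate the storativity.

S ≈ 8 × 10^-4

A = 37400 hectares = 3.74 × 10^8 m²
ΔV = 15 GL = 1.5 × 10^7 m³
S = ΔV / (A × Δh) = 1.5 × 10^7 m³ / (3.74 × 10^8 m² × 50 m) = 8.021 × 10^-4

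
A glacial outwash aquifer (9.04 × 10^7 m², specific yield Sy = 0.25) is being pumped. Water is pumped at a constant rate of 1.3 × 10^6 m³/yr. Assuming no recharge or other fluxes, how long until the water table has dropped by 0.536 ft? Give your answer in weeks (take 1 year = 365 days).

t ≈ 148 weeks

Δh = 0.536 ft = 0.1634 m
ΔV = Sy × A × Δh = 0.25 × 9.04 × 10^7 × 0.1634 = 3.692 × 10^6 m³
Q = 1.3 × 10^6 m³/yr = 3562 m³/d
t = ΔV / Q = 3.692 × 10^6 m³ / 3562 m³/d = 1037 d
t = 1037 d ≈ 148.1 weeks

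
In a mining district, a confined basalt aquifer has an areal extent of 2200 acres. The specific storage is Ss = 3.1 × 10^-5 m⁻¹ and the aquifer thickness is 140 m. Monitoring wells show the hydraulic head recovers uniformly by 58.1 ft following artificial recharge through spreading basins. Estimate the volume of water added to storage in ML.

S = Ss × b = 3.1 × 10^-5 m⁻¹ × 140 m = 4.34 × 10^-3
A = 2200 acres = 8.903 × 10^6 m²
Δh = 58.1 ft = 17.71 m
ΔV = S × A × Δh = 0.00434 × 8.903 × 10^6 m² × 17.71 m = 6.843 × 10^5 m³
ΔV = 6.843 × 10^5 m³ = 684.3 ML

ΔV ≈ 684 ML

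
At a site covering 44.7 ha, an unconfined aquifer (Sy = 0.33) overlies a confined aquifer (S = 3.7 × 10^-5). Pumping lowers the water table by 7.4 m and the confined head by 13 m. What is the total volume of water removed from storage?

ΔV ≈ 1.09 × 10^6 m³

A = 44.7 ha = 4.47 × 10^5 m²
Unconfined: ΔV_u = Sy × A × Δh_u = 0.33 × 4.47 × 10^5 × 7.4 = 1.092 × 10^6 m³
Confined: ΔV_c = S × A × Δh_c = 3.7 × 10^-5 × 4.47 × 10^5 × 13 = 215 m³
Total ΔV = 1.092 × 10^6 + 215 = 1.092 × 10^6 m³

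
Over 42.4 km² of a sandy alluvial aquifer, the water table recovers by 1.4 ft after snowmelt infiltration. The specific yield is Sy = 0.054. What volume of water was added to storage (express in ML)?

ΔV ≈ 977 ML

A = 42.4 km² = 4.24 × 10^7 m²
Δh = 1.4 ft = 0.4267 m
ΔV = Sy × A × Δh = 0.054 × 4.24 × 10^7 m² × 0.4267 m = 9.77 × 10^5 m³
ΔV = 9.77 × 10^5 m³ = 977 ML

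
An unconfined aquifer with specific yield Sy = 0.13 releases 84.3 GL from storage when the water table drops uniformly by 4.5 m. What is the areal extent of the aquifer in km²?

ΔV = 84.3 GL = 8.43 × 10^7 m³
A = ΔV / (Sy × Δh) = 8.43 × 10^7 / (0.13 × 4.5) = 1.441 × 10^8 m²
A = 1.441 × 10^8 m² = 144.1 km²

A ≈ 144 km²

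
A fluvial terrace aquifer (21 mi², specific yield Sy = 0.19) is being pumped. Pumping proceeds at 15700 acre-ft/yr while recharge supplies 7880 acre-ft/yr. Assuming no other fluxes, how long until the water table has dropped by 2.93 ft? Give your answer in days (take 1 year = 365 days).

t ≈ 349 days

A = 21 mi² = 5.439 × 10^7 m²
Δh = 2.93 ft = 0.8931 m
ΔV = Sy × A × Δh = 0.19 × 5.439 × 10^7 × 0.8931 = 9.229 × 10^6 m³
Net withdrawal = 15700 − 7880 = 7820 acre-ft/yr = 26430 m³/d
t = ΔV / Q = 9.229 × 10^6 m³ / 26430 m³/d = 349.2 d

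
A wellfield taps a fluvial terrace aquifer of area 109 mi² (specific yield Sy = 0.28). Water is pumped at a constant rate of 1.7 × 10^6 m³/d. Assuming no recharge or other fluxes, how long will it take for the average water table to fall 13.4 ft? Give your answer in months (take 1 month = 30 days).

A = 109 mi² = 2.823 × 10^8 m²
Δh = 13.4 ft = 4.084 m
ΔV = Sy × A × Δh = 0.28 × 2.823 × 10^8 × 4.084 = 3.229 × 10^8 m³
t = ΔV / Q = 3.229 × 10^8 m³ / 1.7 × 10^6 m³/d = 189.9 d
t = 189.9 d ≈ 6.33 months

t ≈ 6.33 months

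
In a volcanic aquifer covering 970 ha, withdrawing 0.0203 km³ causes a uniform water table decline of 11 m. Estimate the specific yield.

A = 970 ha = 9.7 × 10^6 m²
ΔV = 0.0203 km³ = 2.03 × 10^7 m³
Sy = ΔV / (A × Δh) = 2.03 × 10^7 m³ / (9.7 × 10^6 m² × 11 m) = 0.1903

Sy ≈ 0.19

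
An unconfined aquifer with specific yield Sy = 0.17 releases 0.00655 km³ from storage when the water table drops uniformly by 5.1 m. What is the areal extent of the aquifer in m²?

ΔV = 0.00655 km³ = 6.55 × 10^6 m³
A = ΔV / (Sy × Δh) = 6.55 × 10^6 / (0.17 × 5.1) = 7.555 × 10^6 m²

A ≈ 7.55 × 10^6 m²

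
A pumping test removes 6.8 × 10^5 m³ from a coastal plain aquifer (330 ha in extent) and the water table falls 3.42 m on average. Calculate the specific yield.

A = 330 ha = 3.3 × 10^6 m²
Sy = ΔV / (A × Δh) = 6.8 × 10^5 m³ / (3.3 × 10^6 m² × 3.42 m) = 0.06025

Sy ≈ 0.06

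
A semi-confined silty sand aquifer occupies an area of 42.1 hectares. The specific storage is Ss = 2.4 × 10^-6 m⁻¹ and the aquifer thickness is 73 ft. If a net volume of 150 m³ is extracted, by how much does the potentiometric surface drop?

Δh ≈ 6.67 m

b = 73 ft = 22.25 m
S = Ss × b = 2.4 × 10^-6 m⁻¹ × 22.25 m = 5.34 × 10^-5
A = 42.1 hectares = 4.21 × 10^5 m²
Δh = ΔV / (S × A) = 150 m³ / (5.34 × 10^-5 × 4.21 × 10^5 m²) = 6.672 m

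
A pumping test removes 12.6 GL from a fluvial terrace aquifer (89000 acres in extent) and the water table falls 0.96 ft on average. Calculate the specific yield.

A = 89000 acres = 3.602 × 10^8 m²
Δh = 0.96 ft = 0.2926 m
ΔV = 12.6 GL = 1.26 × 10^7 m³
Sy = ΔV / (A × Δh) = 1.26 × 10^7 m³ / (3.602 × 10^8 m² × 0.2926 m) = 0.1196

Sy ≈ 0.12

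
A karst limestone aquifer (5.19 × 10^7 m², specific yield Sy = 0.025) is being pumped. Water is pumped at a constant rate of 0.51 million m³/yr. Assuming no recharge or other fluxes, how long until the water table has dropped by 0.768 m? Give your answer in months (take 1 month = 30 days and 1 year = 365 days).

ΔV = Sy × A × Δh = 0.025 × 5.19 × 10^7 × 0.768 = 9.965 × 10^5 m³
Q = 0.51 million m³/yr = 1397 m³/d
t = ΔV / Q = 9.965 × 10^5 m³ / 1397 m³/d = 713.2 d
t = 713.2 d ≈ 23.77 months

t ≈ 23.8 months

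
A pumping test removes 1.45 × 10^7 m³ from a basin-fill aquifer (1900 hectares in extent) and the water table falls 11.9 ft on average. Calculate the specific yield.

Sy ≈ 0.21

A = 1900 hectares = 1.9 × 10^7 m²
Δh = 11.9 ft = 3.627 m
Sy = ΔV / (A × Δh) = 1.45 × 10^7 m³ / (1.9 × 10^7 m² × 3.627 m) = 0.2104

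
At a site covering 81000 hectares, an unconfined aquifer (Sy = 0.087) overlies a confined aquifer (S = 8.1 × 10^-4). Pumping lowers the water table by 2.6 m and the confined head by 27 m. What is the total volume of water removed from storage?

ΔV ≈ 2.01 × 10^8 m³

A = 81000 hectares = 8.1 × 10^8 m²
Unconfined: ΔV_u = Sy × A × Δh_u = 0.087 × 8.1 × 10^8 × 2.6 = 1.832 × 10^8 m³
Confined: ΔV_c = S × A × Δh_c = 8.1 × 10^-4 × 8.1 × 10^8 × 27 = 1.771 × 10^7 m³
Total ΔV = 1.832 × 10^8 + 1.771 × 10^7 = 2.009 × 10^8 m³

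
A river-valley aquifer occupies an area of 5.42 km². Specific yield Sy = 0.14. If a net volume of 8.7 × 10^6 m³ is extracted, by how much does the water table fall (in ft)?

Δh ≈ 37.6 ft

A = 5.42 km² = 5.42 × 10^6 m²
Δh = ΔV / (Sy × A) = 8.7 × 10^6 m³ / (0.14 × 5.42 × 10^6 m²) = 11.47 m
Δh = 11.47 m = 37.62 ft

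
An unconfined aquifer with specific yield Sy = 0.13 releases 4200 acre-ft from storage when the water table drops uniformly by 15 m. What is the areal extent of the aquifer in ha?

A ≈ 266 ha

ΔV = 4200 acre-ft = 5.181 × 10^6 m³
A = ΔV / (Sy × Δh) = 5.181 × 10^6 / (0.13 × 15) = 2.657 × 10^6 m²
A = 2.657 × 10^6 m² = 265.7 ha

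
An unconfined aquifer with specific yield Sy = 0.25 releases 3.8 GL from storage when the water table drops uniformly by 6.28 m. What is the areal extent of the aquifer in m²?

ΔV = 3.8 GL = 3.8 × 10^6 m³
A = ΔV / (Sy × Δh) = 3.8 × 10^6 / (0.25 × 6.28) = 2.42 × 10^6 m²

A ≈ 2.42 × 10^6 m²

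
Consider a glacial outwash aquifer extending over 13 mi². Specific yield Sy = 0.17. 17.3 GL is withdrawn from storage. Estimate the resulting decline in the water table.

A = 13 mi² = 3.367 × 10^7 m²
ΔV = 17.3 GL = 1.73 × 10^7 m³
Δh = ΔV / (Sy × A) = 1.73 × 10^7 m³ / (0.17 × 3.367 × 10^7 m²) = 3.022 m

Δh ≈ 3.02 m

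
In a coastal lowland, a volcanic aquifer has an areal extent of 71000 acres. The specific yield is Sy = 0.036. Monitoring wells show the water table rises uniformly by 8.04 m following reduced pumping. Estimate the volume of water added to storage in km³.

A = 71000 acres = 2.873 × 10^8 m²
ΔV = Sy × A × Δh = 0.036 × 2.873 × 10^8 m² × 8.04 m = 8.316 × 10^7 m³
ΔV = 8.316 × 10^7 m³ = 0.08316 km³

ΔV ≈ 0.0832 km³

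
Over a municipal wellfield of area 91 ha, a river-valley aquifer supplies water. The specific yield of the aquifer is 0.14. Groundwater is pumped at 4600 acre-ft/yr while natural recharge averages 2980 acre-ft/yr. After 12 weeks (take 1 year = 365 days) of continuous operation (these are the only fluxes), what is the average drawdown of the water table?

A = 91 ha = 9.1 × 10^5 m²
Net abstraction = 4600 − 2980 = 1620 acre-ft/yr
Q_net = 1620 acre-ft/yr = 5475 m³/d
t = 12 weeks = 84 d
ΔV = Q × t = 5475 m³/d × 84 d = 4.599 × 10^5 m³
Δh = ΔV / (Sy × A) = 4.599 × 10^5 / (0.14 × 9.1 × 10^5) = 3.61 m

Δh ≈ 3.61 m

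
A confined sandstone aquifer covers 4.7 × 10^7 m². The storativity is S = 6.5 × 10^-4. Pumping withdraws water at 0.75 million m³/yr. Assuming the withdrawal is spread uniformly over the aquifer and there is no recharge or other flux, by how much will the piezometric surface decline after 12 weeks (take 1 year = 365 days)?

Δh ≈ 5.65 m

Q = 0.75 million m³/yr = 2055 m³/d
t = 12 weeks = 84 d
ΔV = Q × t = 2055 m³/d × 84 d = 1.726 × 10^5 m³
Δh = ΔV / (S × A) = 1.726 × 10^5 / (6.5 × 10^-4 × 4.7 × 10^7) = 5.65 m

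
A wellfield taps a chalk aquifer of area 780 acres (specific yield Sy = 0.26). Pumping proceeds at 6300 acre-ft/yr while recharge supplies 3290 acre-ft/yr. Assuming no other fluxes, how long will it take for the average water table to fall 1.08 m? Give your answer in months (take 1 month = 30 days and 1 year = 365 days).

t ≈ 2.9 months

A = 780 acres = 3.157 × 10^6 m²
ΔV = Sy × A × Δh = 0.26 × 3.157 × 10^6 × 1.08 = 8.864 × 10^5 m³
Net withdrawal = 6300 − 3290 = 3010 acre-ft/yr = 10170 m³/d
t = ΔV / Q = 8.864 × 10^5 m³ / 10170 m³/d = 87.14 d
t = 87.14 d ≈ 2.905 months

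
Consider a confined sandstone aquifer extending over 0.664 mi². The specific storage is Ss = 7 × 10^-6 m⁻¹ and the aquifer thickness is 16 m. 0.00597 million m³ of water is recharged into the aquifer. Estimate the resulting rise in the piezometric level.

S = Ss × b = 7 × 10^-6 m⁻¹ × 16 m = 1.12 × 10^-4
A = 0.664 mi² = 1.72 × 10^6 m²
ΔV = 0.00597 million m³ = 5970 m³
Δh = ΔV / (S × A) = 5970 m³ / (1.12 × 10^-4 × 1.72 × 10^6 m²) = 30.99 m

Δh ≈ 31 m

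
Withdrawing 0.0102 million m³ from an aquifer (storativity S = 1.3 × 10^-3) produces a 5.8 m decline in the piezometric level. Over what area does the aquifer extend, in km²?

ΔV = 0.0102 million m³ = 10200 m³
A = ΔV / (S × Δh) = 10200 / (0.0013 × 5.8) = 1.353 × 10^6 m²
A = 1.353 × 10^6 m² = 1.353 km²

A ≈ 1.35 km²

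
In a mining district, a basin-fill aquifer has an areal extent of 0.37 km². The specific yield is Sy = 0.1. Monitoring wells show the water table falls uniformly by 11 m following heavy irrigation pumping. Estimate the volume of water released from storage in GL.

A = 0.37 km² = 3.7 × 10^5 m²
ΔV = Sy × A × Δh = 0.1 × 3.7 × 10^5 m² × 11 m = 4.07 × 10^5 m³
ΔV = 4.07 × 10^5 m³ = 0.407 GL

ΔV ≈ 0.407 GL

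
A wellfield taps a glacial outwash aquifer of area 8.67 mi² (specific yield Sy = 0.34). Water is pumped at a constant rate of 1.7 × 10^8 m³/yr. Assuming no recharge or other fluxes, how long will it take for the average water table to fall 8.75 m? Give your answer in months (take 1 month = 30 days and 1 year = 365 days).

A = 8.67 mi² = 2.246 × 10^7 m²
ΔV = Sy × A × Δh = 0.34 × 2.246 × 10^7 × 8.75 = 6.68 × 10^7 m³
Q = 1.7 × 10^8 m³/yr = 4.658 × 10^5 m³/d
t = ΔV / Q = 6.68 × 10^7 m³ / 4.658 × 10^5 m³/d = 143.4 d
t = 143.4 d ≈ 4.781 months

t ≈ 4.78 months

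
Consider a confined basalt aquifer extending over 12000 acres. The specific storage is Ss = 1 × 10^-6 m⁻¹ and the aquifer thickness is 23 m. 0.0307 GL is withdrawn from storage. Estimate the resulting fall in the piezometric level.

Δh ≈ 27.5 m

S = Ss × b = 1 × 10^-6 m⁻¹ × 23 m = 2.3 × 10^-5
A = 12000 acres = 4.856 × 10^7 m²
ΔV = 0.0307 GL = 30700 m³
Δh = ΔV / (S × A) = 30700 m³ / (2.3 × 10^-5 × 4.856 × 10^7 m²) = 27.49 m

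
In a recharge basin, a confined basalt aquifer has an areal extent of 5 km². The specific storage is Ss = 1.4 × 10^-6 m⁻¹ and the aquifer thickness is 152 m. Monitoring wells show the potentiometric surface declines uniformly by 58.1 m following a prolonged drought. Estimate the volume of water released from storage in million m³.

ΔV ≈ 0.0618 million m³

S = Ss × b = 1.4 × 10^-6 m⁻¹ × 152 m = 2.128 × 10^-4
A = 5 km² = 5 × 10^6 m²
ΔV = S × A × Δh = 2.128 × 10^-4 × 5 × 10^6 m² × 58.1 m = 61820 m³
ΔV = 61820 m³ = 0.06182 million m³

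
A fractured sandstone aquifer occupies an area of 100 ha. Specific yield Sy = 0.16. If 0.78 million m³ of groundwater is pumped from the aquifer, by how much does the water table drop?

A = 100 ha = 1 × 10^6 m²
ΔV = 0.78 million m³ = 7.8 × 10^5 m³
Δh = ΔV / (Sy × A) = 7.8 × 10^5 m³ / (0.16 × 1 × 10^6 m²) = 4.875 m

Δh ≈ 4.88 m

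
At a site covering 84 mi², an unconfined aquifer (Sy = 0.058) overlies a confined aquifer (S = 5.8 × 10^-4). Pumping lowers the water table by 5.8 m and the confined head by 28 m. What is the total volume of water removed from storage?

A = 84 mi² = 2.176 × 10^8 m²
Unconfined: ΔV_u = Sy × A × Δh_u = 0.058 × 2.176 × 10^8 × 5.8 = 7.319 × 10^7 m³
Confined: ΔV_c = S × A × Δh_c = 5.8 × 10^-4 × 2.176 × 10^8 × 28 = 3.533 × 10^6 m³
Total ΔV = 7.319 × 10^7 + 3.533 × 10^6 = 7.672 × 10^7 m³

ΔV ≈ 7.67 × 10^7 m³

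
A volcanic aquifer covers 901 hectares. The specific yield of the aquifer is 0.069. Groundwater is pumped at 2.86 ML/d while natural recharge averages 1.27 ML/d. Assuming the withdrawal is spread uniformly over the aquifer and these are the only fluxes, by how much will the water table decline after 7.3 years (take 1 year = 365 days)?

Δh ≈ 6.81 m

A = 901 hectares = 9.01 × 10^6 m²
Net abstraction = 2.86 − 1.27 = 1.59 ML/d
Q_net = 1.59 ML/d = 1590 m³/d
t = 7.3 years = 2664 d
ΔV = Q × t = 1590 m³/d × 2664 d = 4.237 × 10^6 m³
Δh = ΔV / (Sy × A) = 4.237 × 10^6 / (0.069 × 9.01 × 10^6) = 6.815 m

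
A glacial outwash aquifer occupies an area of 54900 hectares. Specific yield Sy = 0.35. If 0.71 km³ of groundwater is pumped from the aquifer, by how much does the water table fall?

Δh ≈ 3.7 m

A = 54900 hectares = 5.49 × 10^8 m²
ΔV = 0.71 km³ = 7.1 × 10^8 m³
Δh = ΔV / (Sy × A) = 7.1 × 10^8 m³ / (0.35 × 5.49 × 10^8 m²) = 3.695 m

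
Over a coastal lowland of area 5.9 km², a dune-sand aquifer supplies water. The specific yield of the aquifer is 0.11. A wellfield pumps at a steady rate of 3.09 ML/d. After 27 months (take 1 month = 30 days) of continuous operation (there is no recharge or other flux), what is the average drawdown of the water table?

A = 5.9 km² = 5.9 × 10^6 m²
Q = 3.09 ML/d = 3090 m³/d
t = 27 months = 810 d
ΔV = Q × t = 3090 m³/d × 810 d = 2.503 × 10^6 m³
Δh = ΔV / (Sy × A) = 2.503 × 10^6 / (0.11 × 5.9 × 10^6) = 3.857 m

Δh ≈ 3.86 m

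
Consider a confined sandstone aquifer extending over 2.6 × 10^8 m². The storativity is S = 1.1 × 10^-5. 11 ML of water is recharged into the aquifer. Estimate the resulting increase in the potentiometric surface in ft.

ΔV = 11 ML = 11000 m³
Δh = ΔV / (S × A) = 11000 m³ / (1.1 × 10^-5 × 2.6 × 10^8 m²) = 3.846 m
Δh = 3.846 m = 12.62 ft

Δh ≈ 12.6 ft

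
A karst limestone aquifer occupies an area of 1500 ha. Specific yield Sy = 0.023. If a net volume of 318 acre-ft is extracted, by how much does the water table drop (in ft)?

Δh ≈ 3.73 ft

A = 1500 ha = 1.5 × 10^7 m²
ΔV = 318 acre-ft = 3.922 × 10^5 m³
Δh = ΔV / (Sy × A) = 3.922 × 10^5 m³ / (0.023 × 1.5 × 10^7 m²) = 1.137 m
Δh = 1.137 m = 3.73 ft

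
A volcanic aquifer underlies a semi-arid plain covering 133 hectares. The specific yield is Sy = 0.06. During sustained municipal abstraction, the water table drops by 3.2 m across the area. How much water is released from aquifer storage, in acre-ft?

ΔV ≈ 207 acre-ft

A = 133 hectares = 1.33 × 10^6 m²
ΔV = Sy × A × Δh = 0.06 × 1.33 × 10^6 m² × 3.2 m = 2.554 × 10^5 m³
ΔV = 2.554 × 10^5 m³ = 207 acre-ft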